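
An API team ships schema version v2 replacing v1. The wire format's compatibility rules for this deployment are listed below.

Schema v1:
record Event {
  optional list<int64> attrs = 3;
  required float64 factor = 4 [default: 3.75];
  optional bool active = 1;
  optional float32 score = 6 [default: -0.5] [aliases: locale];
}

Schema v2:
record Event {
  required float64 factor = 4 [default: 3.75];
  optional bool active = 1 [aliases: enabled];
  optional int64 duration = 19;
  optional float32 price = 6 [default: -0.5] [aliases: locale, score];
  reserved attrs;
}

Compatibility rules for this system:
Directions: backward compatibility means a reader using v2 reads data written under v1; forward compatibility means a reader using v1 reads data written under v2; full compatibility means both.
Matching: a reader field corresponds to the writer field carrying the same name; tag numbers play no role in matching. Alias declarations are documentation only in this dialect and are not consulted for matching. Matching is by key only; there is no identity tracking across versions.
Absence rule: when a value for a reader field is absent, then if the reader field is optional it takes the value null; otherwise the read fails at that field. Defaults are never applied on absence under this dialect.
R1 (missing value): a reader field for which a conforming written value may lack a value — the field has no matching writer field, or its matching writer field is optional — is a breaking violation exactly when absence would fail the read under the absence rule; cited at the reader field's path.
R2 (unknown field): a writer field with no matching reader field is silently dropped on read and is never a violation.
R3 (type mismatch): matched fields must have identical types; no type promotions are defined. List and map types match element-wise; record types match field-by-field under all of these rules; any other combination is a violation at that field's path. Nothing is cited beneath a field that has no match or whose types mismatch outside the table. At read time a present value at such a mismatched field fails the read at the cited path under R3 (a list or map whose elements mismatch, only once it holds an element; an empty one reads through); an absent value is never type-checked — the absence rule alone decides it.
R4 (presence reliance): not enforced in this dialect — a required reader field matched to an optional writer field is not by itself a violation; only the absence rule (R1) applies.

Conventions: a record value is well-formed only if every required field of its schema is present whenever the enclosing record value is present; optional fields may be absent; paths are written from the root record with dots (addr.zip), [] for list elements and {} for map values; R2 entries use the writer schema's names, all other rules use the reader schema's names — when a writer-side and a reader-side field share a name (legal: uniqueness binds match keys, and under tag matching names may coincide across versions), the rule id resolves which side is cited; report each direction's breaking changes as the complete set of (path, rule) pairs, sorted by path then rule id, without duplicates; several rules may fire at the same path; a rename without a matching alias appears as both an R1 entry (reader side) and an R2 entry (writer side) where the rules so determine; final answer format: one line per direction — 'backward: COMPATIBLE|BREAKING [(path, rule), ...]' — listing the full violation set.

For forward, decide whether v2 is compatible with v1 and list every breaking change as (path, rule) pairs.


forward: COMPATIBLE []

each type pair in Event: writer, then reader
forward analysis of Event with v1 as reader and v2 as writer:
  attrs: no writer-side match
  writer required, float64 -> float64: reader factor maps from writer factor
  writer optional, bool -> bool: reader active maps from writer active
  score: no writer-side match
  leftover writer field: duration
  leftover writer field: price
  => forward verdict for Event: COMPATIBLE, no violations
the other Event changes do not affect what is asked:
  renamed field score to price in record Event (alias score declared on the renamed field) -> no rule fires on it in Event's dialect; the asked verdict holds
  removed field attrs from record Event (its key "attrs" joins the reserved list) -> no rule fires on it in Event's dialect; the asked verdict holds
  added field duration to record Event: optional int64, tag 19 (in v2 it sits immediately before price) -> no rule fires on it in Event's dialect; the asked verdict holds


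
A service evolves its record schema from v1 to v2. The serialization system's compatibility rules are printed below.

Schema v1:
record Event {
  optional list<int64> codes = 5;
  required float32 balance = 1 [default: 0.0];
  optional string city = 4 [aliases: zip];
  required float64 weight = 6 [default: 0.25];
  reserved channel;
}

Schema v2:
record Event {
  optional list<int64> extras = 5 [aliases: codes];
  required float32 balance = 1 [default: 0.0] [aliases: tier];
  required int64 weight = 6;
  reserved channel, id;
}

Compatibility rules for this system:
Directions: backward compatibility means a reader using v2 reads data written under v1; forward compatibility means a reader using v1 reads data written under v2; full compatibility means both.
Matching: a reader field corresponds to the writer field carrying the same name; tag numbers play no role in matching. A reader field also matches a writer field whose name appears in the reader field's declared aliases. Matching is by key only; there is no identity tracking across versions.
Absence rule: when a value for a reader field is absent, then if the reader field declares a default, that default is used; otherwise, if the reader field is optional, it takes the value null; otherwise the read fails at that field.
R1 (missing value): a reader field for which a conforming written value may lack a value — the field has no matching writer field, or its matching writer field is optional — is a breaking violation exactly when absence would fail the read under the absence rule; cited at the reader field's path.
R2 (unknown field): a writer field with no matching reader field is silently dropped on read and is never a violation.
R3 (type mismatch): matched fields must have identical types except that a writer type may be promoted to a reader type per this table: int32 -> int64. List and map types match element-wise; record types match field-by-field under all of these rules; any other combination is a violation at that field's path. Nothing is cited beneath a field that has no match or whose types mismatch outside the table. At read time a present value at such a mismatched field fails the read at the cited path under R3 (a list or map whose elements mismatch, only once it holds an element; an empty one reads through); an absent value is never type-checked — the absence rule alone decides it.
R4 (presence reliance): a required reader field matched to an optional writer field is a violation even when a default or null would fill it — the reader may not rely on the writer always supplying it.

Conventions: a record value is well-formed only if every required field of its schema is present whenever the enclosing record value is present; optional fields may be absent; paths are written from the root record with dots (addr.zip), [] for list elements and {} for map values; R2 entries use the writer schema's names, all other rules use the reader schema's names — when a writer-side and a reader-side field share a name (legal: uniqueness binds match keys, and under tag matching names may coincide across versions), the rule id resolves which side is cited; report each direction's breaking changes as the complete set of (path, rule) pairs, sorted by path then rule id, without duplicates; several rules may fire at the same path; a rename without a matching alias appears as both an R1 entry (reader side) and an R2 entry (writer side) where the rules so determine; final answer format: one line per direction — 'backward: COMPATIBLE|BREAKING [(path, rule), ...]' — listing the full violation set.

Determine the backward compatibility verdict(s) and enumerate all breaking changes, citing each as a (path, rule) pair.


backward: BREAKING [(weight, R3)]

arrows below run writer -> reader for Event
backward analysis of Event with v2 as reader and v1 as writer:
  extras: paired with writer codes (list<int64> -> list<int64>; writer optional)
  balance: paired with writer balance (float32 -> float32; writer required)
  weight: paired with writer weight (float64 -> int64; writer required)
  leftover writer field: city
  violation R3 at weight
  backward on Event therefore BREAKING (1)
the other Event changes do not affect what is asked:
  removed field city from record Event -> fires no rule on Event, leaving the asked answer as it is
  renamed field codes to extras in record Event (alias codes declared on the renamed field) -> fires no rule on Event, leaving the asked answer as it is


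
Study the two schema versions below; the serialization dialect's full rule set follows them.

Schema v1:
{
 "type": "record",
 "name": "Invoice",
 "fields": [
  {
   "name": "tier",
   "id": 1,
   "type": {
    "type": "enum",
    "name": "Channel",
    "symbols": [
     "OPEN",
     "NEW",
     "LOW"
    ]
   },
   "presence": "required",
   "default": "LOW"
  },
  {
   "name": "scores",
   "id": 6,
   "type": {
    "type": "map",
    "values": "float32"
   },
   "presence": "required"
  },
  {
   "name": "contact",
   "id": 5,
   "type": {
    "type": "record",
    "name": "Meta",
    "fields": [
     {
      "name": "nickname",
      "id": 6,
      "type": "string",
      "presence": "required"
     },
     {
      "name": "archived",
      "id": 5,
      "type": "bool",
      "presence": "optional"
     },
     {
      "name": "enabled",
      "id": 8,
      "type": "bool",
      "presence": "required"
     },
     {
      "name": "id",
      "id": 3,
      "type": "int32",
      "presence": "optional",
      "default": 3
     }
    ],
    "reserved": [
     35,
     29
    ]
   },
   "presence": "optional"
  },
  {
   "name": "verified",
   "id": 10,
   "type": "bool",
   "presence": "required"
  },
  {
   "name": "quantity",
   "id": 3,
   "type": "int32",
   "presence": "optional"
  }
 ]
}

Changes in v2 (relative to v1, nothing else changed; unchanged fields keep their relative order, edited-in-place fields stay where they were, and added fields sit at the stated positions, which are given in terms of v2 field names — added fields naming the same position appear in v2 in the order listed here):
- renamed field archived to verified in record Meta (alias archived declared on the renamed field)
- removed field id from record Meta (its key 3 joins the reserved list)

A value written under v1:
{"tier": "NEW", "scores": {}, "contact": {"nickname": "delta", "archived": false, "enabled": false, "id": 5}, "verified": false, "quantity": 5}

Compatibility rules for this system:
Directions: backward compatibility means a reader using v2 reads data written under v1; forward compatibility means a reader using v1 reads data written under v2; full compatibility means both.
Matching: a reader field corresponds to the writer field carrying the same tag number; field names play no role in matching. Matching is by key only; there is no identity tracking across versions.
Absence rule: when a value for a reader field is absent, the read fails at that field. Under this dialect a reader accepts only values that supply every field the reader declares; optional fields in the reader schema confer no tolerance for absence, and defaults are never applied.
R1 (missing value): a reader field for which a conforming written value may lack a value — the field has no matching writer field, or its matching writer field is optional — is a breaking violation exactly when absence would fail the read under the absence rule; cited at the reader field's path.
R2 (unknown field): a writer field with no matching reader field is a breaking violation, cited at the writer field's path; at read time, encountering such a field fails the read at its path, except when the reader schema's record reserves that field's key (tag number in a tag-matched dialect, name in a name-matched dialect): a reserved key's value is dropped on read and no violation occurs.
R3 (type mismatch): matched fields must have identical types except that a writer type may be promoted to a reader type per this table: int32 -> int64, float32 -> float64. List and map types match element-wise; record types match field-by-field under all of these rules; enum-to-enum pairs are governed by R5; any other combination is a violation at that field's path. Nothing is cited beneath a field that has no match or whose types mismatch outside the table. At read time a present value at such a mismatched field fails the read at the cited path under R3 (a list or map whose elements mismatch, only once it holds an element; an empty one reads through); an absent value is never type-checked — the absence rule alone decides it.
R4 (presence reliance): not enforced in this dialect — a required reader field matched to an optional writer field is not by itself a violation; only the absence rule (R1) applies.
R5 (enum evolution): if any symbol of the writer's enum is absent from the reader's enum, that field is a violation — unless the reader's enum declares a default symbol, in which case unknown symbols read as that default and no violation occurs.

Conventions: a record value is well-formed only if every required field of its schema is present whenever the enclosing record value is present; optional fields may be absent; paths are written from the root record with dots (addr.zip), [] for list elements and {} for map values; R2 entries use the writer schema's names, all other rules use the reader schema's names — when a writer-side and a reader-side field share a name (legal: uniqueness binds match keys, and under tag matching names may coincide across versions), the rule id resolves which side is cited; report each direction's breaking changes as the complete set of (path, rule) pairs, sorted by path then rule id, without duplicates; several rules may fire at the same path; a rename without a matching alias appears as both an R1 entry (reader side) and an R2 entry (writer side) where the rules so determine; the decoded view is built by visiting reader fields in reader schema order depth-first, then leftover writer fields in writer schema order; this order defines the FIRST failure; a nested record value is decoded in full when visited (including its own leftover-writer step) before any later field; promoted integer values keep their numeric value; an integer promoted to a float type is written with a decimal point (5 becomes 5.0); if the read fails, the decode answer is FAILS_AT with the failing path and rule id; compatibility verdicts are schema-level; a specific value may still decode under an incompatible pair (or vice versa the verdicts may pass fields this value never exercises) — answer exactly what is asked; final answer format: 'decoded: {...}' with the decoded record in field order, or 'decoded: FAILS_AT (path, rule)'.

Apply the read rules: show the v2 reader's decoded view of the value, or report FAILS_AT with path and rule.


the writer's type comes first in each Invoice pair
migrating the Invoice value to v2:
  tier := "NEW"
  scores := {}
  contact.nickname := "delta"
  contact.verified := false (from writer archived)
  contact.enabled := false
  writer contact.id: reserved -> dropped
  verified := false
  quantity := 5
  => decoded: {"tier": "NEW", "scores": {}, "contact": {"nickname": "delta", "verified": false, "enabled": false}, "verified": false, "quantity": 5}

decoded: {"tier": "NEW", "scores": {}, "contact": {"nickname": "delta", "verified": false, "enabled": false}, "verified": false, "quantity": 5}


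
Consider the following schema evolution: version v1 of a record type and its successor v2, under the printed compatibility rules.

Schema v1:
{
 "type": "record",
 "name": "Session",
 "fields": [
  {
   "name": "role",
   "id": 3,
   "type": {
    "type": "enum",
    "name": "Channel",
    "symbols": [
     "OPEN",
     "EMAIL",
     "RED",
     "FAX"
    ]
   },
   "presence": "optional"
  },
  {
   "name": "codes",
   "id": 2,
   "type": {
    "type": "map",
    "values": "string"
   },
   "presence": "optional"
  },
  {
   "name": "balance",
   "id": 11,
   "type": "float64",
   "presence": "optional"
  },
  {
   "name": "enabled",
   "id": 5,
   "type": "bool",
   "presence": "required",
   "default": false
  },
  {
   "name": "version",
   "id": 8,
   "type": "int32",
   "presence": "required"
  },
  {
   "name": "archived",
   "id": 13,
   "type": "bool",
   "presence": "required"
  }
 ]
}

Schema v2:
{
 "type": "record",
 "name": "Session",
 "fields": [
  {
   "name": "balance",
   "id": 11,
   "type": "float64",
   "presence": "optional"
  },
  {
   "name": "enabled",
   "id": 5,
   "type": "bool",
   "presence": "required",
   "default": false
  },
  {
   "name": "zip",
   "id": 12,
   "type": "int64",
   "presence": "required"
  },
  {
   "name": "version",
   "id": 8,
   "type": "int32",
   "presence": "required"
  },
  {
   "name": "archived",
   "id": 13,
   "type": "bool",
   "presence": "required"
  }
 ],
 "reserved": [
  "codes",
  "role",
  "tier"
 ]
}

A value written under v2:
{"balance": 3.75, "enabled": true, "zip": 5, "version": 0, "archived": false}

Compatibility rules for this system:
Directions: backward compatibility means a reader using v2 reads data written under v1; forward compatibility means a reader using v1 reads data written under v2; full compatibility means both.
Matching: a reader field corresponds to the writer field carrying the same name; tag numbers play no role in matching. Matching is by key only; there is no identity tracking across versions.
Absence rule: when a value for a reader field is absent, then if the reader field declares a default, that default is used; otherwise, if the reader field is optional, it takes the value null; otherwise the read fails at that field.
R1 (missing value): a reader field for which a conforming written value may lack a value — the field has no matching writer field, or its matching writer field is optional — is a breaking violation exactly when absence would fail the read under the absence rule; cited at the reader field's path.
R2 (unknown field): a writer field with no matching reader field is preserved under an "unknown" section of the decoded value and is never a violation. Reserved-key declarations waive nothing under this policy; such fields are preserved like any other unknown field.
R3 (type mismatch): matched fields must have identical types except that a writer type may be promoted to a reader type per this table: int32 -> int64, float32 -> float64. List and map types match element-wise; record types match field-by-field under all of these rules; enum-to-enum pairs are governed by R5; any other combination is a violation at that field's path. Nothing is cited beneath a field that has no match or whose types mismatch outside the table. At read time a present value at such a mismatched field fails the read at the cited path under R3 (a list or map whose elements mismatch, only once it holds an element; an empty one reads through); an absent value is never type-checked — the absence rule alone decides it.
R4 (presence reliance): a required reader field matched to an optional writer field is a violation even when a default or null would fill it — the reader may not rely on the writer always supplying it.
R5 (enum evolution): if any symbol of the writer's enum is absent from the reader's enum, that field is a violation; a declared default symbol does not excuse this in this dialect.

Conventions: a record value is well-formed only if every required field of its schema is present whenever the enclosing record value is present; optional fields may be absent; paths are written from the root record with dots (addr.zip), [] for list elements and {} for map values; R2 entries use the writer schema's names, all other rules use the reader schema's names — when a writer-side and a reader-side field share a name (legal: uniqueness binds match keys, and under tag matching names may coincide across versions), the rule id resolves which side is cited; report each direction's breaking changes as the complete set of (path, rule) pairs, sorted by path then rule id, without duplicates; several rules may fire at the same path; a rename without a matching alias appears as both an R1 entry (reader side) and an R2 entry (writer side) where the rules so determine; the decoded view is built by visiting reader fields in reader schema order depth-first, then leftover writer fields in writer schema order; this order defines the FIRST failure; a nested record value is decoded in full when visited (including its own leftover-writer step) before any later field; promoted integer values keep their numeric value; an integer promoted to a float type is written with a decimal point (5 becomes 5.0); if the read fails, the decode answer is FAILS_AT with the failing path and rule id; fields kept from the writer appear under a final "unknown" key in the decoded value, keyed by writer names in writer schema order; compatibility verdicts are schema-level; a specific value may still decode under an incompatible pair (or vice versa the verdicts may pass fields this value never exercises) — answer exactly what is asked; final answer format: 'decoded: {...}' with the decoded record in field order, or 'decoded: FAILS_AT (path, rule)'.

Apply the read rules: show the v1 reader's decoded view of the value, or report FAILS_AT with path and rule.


in Session below, arrows point writer -> reader
decoding the Session value with the v1 reader:
  role := null (missing; optional => null)
  codes := null (missing; optional => null)
  balance := 3.75
  enabled := true
  version := 0
  archived := false
  writer zip: kept under "unknown"
  => decoded: {"role": null, "codes": null, "balance": 3.75, "enabled": true, "version": 0, "archived": false, "unknown": {"zip": 5}}
remaining Session differences; none change what is asked:
  removed field codes from record Session (its key "codes" joins the reserved list) -> fires no rule on Session under this dialect and leaves the result unchanged
  removed field role from record Session (its key "role" joins the reserved list) -> fires no rule on Session under this dialect and leaves the result unchanged

decoded: {"role": null, "codes": null, "balance": 3.75, "enabled": true, "version": 0, "archived": false, "unknown": {"zip": 5}}


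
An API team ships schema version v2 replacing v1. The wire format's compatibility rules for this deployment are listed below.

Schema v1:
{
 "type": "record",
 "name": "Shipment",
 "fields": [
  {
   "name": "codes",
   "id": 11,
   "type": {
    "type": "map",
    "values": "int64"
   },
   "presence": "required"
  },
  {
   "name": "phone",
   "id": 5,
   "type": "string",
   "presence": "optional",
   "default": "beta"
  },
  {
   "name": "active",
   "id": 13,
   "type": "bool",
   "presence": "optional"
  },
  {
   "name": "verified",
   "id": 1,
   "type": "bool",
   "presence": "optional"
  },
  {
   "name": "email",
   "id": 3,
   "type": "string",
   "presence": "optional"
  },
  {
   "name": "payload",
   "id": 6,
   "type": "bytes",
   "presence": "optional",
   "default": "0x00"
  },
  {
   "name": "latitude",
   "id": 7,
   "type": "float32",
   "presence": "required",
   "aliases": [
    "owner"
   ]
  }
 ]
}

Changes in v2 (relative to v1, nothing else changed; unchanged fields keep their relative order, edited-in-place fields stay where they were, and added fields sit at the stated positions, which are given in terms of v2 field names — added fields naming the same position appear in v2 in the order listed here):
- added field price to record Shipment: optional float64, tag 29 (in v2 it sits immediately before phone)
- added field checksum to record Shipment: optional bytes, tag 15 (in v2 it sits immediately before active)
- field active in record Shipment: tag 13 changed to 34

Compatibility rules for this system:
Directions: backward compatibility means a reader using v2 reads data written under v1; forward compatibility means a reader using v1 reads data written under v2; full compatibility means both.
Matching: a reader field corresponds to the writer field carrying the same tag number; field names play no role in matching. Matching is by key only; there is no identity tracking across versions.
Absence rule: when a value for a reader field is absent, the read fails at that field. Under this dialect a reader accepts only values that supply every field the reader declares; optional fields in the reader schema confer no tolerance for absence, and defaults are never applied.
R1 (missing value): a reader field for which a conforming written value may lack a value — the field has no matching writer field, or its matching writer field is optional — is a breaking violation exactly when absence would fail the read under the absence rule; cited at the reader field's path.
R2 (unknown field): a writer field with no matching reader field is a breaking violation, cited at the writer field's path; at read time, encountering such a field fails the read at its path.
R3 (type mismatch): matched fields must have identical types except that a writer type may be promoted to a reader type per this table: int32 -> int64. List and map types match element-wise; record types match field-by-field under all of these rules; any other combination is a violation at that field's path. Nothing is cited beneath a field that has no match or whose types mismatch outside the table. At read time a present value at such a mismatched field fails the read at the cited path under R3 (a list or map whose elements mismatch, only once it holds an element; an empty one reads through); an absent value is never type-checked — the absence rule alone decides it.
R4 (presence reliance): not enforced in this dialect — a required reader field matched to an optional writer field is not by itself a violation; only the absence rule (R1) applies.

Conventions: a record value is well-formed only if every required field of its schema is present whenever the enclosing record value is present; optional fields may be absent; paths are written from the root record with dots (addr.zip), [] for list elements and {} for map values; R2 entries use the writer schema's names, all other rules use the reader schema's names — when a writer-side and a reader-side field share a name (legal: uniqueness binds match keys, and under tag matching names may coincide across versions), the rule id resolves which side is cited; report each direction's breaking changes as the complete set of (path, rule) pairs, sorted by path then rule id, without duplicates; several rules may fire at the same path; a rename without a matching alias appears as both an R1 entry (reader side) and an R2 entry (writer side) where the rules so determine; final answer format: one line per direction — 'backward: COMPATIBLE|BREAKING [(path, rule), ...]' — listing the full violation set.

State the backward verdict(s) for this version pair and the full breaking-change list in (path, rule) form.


backward: BREAKING [(active, R1), (active, R2), (checksum, R1), (email, R1), (payload, R1), (phone, R1), (price, R1), (verified, R1)]

arrows below run writer -> reader for Shipment
backward pass over Shipment, reader schema v2, writer schema v1:
  codes <- codes (map<string, int64> -> map<string, int64>, writer required)
  price: no writer match
  phone <- phone (string -> string, writer optional)
  checksum: no writer match
  active: no writer match
  verified <- verified (bool -> bool, writer optional)
  email <- email (string -> string, writer optional)
  payload <- payload (bytes -> bytes, writer optional)
  latitude <- latitude (float32 -> float32, writer required)
  writer active: unknown to reader
  R1 fires at active
  R2 fires at active
  R1 fires at checksum
  R1 fires at email
  R1 fires at payload
  R1 fires at phone
  R1 fires at price
  R1 fires at verified
  backward on Shipment therefore BREAKING (8)


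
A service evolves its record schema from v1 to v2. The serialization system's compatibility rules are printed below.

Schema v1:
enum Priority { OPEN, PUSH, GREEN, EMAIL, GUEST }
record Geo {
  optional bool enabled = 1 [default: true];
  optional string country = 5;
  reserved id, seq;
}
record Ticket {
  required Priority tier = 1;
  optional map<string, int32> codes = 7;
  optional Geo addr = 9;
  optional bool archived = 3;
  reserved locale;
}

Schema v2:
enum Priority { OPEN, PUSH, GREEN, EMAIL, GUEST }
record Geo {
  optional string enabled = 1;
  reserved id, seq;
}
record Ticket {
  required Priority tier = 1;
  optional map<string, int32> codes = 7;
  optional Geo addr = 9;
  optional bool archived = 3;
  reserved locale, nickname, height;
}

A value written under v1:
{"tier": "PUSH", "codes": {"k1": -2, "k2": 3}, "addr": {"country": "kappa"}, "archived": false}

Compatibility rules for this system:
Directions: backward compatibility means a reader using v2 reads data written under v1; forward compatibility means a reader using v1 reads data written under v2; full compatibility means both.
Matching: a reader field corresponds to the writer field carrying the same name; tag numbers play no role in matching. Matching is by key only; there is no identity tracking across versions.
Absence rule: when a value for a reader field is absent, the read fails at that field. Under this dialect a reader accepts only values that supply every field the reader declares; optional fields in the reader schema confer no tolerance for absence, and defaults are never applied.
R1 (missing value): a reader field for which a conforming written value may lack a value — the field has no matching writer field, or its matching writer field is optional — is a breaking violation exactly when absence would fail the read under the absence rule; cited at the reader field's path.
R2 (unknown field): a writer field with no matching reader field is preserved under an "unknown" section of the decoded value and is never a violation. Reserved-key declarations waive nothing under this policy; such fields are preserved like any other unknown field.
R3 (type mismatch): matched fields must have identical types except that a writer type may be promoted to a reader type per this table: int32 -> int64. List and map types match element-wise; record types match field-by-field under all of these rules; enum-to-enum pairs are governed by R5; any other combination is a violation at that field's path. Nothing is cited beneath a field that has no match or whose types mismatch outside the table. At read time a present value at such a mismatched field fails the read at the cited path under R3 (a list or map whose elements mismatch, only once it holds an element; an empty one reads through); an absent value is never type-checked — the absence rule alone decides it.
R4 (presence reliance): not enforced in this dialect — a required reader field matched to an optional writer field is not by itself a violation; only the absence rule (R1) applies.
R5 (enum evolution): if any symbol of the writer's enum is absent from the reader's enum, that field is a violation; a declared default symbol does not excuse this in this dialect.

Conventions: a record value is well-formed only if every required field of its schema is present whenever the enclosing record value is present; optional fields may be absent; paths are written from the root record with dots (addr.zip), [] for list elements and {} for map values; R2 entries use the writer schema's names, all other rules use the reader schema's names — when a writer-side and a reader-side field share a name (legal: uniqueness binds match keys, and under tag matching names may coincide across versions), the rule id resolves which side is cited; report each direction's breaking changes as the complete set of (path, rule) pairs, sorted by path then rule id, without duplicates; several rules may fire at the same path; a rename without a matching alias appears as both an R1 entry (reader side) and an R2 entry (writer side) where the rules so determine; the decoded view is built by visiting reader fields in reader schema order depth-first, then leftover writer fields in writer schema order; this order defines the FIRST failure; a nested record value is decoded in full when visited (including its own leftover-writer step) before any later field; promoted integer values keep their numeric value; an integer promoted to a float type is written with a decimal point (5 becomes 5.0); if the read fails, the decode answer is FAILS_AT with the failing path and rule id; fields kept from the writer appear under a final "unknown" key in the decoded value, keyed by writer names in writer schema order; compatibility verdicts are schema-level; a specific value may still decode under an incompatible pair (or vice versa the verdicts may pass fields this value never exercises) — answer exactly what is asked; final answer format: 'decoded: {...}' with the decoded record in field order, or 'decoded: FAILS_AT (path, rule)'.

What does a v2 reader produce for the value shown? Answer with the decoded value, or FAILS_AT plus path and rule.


the writer's type comes first in each Ticket pair
migrating the Ticket value to v2:
  tier := "PUSH"
  codes := {"k1": -2, "k2": 3}
  read fails at addr.enabled under R1 (no fill)
  => FAILS_AT (addr.enabled, R1)
ruling out the remaining Ticket differences:
  removed field country from record Geo -> schema-level compatibility only; this Ticket value's decode is unchanged

decoded: FAILS_AT (addr.enabled, R1)


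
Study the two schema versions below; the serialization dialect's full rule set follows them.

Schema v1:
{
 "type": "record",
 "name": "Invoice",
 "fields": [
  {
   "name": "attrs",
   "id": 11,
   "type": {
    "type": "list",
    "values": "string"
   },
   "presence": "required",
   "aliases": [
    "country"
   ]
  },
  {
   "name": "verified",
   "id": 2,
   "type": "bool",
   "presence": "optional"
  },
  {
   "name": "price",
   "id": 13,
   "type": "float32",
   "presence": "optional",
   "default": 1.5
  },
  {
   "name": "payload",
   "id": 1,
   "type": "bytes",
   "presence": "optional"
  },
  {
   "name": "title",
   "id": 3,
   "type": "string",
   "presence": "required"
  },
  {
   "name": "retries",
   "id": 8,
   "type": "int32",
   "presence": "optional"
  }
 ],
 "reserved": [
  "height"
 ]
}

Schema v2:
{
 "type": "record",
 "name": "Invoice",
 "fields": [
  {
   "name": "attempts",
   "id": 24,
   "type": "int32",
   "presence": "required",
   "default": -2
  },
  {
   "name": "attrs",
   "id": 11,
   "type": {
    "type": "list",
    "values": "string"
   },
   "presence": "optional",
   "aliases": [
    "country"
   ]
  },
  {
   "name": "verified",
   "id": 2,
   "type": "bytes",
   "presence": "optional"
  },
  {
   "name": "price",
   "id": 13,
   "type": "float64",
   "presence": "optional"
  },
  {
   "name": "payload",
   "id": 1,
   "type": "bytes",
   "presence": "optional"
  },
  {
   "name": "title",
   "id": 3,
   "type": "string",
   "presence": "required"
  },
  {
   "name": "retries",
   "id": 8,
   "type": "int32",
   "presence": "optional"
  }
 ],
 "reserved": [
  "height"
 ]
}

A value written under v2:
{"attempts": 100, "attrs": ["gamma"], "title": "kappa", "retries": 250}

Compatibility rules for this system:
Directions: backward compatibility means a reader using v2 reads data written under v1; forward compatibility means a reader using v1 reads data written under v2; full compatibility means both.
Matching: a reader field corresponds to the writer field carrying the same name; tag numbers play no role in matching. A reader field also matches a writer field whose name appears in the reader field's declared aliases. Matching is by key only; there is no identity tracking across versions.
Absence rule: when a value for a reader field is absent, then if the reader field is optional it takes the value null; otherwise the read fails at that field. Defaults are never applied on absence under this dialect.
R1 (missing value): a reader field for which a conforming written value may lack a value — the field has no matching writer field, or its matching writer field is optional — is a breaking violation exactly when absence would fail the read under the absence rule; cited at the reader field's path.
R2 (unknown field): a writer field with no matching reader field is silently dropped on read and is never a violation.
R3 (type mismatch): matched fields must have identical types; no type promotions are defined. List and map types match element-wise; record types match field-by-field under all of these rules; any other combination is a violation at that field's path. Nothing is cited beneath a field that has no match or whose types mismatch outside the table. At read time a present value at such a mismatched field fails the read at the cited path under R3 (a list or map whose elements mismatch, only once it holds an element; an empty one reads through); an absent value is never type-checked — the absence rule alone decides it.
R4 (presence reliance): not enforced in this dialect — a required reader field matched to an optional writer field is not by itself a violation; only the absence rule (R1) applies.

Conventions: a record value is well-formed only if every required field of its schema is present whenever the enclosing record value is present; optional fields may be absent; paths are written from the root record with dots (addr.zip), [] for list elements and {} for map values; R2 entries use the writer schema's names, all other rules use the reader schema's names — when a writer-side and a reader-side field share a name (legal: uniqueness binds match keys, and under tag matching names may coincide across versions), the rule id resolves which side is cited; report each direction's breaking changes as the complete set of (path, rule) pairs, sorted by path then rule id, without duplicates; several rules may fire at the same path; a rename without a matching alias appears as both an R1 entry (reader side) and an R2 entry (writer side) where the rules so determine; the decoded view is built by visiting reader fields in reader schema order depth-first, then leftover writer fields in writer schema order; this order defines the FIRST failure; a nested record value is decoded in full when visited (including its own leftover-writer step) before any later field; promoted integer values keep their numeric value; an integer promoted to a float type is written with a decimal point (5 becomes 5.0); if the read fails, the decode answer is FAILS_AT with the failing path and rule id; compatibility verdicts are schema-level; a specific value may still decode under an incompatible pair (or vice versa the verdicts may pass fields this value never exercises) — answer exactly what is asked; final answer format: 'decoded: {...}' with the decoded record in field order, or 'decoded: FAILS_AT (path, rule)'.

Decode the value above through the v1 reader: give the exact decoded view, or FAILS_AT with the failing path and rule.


decoded: {"attrs": ["gamma"], "verified": null, "price": null, "payload": null, "title": "kappa", "retries": 250}

arrows below run writer -> reader for Invoice
migrating the Invoice value to v1:
  attrs := ["gamma"]
  verified := null (missing; optional => null)
  price := null (missing; optional => null)
  payload := null (missing; optional => null)
  title := "kappa"
  retries := 250
  writer attempts: no reader field; dropped
  => decoded: {"attrs": ["gamma"], "verified": null, "price": null, "payload": null, "title": "kappa", "retries": 250}
the other Invoice changes do not affect what is asked:
  added field attempts to record Invoice: required int32, tag 24, default -2 (in v2 it sits immediately before attrs) -> schema-level compatibility only; this Invoice value's decode is unchanged
  field attrs in record Invoice: required changed to optional -> schema-level compatibility only; this Invoice value's decode is unchanged
  field verified in record Invoice: type bool changed to bytes -> schema-level compatibility only; this Invoice value's decode is unchanged
  field price in record Invoice: type float32 changed to float64 (its default is dropped) -> schema-level compatibility only; this Invoice value's decode is unchanged
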